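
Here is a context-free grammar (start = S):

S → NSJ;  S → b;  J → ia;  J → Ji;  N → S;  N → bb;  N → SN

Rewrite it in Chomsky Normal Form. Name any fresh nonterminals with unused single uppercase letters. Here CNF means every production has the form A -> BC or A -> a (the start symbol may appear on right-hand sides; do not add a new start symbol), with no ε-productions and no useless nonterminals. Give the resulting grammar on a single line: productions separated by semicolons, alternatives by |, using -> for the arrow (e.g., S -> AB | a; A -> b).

S -> b | NE; A -> i; B -> a; C -> b; D -> SJ; E -> SJ; J -> AB | JA; N -> b | CC | ND | SN

No ε-productions.
After unit-elimination: S -> b | NSJ; J -> Ji | ia; N -> b | SN | bb | NSJ.
TERM: introduce B -> a, C -> b, A -> i and substitute in every rule of length ≥2.
BIN: N -> NSJ becomes N -> ND, D -> SJ; S -> NSJ becomes S -> NE, E -> SJ.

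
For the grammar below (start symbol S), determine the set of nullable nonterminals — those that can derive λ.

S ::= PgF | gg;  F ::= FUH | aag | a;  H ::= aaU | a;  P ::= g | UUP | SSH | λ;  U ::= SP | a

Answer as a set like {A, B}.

Directly nullable (have an ε-rule): {P}.
Not nullable: F, H, S, U — each has a terminal in every rule's right-hand side or depends on a non-nullable symbol.

{P}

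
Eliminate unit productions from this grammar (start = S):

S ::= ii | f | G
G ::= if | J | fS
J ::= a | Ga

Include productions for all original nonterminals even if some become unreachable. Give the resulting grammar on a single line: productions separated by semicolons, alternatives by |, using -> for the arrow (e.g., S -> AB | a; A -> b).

S -> a | f | Ga | fS | if | ii; G -> a | Ga | fS | if; J -> a | Ga

Unit productions: G->J, S->G.
Unit pairs (A ⇒* B via units): (G,J), (S,G), (S,J).
S: inherits non-unit rules of {G, J, S} → Ga | a | f | fS | if | ii.
G: inherits non-unit rules of {G, J} → Ga | a | fS | if.
J: inherits non-unit rules of {J} → Ga | a.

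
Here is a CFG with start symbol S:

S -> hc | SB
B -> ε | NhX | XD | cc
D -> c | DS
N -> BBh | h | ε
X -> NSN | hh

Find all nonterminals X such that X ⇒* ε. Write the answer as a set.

{B, N}

Directly nullable (have an ε-rule): {B, N}.
Not nullable: D, S, X — each has a terminal in every rule's right-hand side or depends on a non-nullable symbol.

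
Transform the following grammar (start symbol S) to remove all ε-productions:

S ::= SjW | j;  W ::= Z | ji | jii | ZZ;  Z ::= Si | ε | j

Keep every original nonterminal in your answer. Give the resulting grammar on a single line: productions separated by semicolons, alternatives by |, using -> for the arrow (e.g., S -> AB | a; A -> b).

S -> j | Sj | SjW; W -> Z | ZZ | ji | jii; Z -> j | Si

Nullable set: {W, Z}.
S -> SjW: W nullable, giving Sj | SjW.
W -> Z: Z nullable, giving Z.
W -> ZZ: Z, Z nullable, giving Z | ZZ.
Drop Z -> ε.
Unchanged (no nullable symbols): S -> j; W -> ji; W -> jii; Z -> Si; Z -> j.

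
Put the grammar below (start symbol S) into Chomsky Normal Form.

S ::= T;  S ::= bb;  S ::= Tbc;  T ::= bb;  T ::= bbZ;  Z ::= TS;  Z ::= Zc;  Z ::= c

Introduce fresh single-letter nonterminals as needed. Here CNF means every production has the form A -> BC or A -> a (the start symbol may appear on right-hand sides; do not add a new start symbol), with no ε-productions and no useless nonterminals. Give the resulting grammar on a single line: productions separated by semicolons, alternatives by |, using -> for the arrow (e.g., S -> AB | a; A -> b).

No ε-productions.
After unit-elimination: S -> bb | Tbc | bbZ; T -> bb | bbZ; Z -> c | TS | Zc.
TERM: introduce A -> b, B -> c and substitute in every rule of length ≥2.
BIN: S -> AAZ becomes S -> AC, C -> AZ; S -> TAB becomes S -> TD, D -> AB; T -> AAZ becomes T -> AE, E -> AZ.

S -> AA | AC | TD; A -> b; B -> c; C -> AZ; D -> AB; E -> AZ; T -> AA | AE; Z -> c | TS | ZB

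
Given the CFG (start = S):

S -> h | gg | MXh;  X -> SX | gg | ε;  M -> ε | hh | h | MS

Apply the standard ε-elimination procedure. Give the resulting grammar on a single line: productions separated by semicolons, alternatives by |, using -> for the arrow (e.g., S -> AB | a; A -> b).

Nullable set: {M, X}.
S -> MXh: M, X nullable, giving MXh | Mh | Xh | h.
Drop M -> ε.
M -> MS: M nullable, giving MS | S.
Drop X -> ε.
X -> SX: X nullable, giving S | SX.
Unchanged (no nullable symbols): S -> gg; S -> h; M -> h; M -> hh; X -> gg.

S -> h | Mh | Xh | gg | MXh; M -> S | h | MS | hh; X -> S | SX | gg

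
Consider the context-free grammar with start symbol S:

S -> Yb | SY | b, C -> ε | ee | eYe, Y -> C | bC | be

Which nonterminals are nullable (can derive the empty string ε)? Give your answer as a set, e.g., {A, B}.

Directly nullable (have an ε-rule): {C}.
Y is nullable via Y -> C (every symbol on the right is already known nullable).
Not nullable: S — each has a terminal in every rule's right-hand side or depends on a non-nullable symbol.

{C, Y}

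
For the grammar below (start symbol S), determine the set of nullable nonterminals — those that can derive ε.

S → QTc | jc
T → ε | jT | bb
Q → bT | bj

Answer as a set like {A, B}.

{T}

Directly nullable (have an ε-rule): {T}.
Not nullable: Q, S — each has a terminal in every rule's right-hand side or depends on a non-nullable symbol.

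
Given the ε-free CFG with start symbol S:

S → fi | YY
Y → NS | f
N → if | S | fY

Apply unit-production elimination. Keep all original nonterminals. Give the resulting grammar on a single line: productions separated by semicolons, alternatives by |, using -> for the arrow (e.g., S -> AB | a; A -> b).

Unit productions: N->S.
Unit pairs (A ⇒* B via units): (N,S).
S: inherits non-unit rules of {S} → YY | fi.
N: inherits non-unit rules of {N, S} → YY | fY | fi | if.
Y: inherits non-unit rules of {Y} → NS | f.

S -> YY | fi; N -> YY | fY | fi | if; Y -> f | NS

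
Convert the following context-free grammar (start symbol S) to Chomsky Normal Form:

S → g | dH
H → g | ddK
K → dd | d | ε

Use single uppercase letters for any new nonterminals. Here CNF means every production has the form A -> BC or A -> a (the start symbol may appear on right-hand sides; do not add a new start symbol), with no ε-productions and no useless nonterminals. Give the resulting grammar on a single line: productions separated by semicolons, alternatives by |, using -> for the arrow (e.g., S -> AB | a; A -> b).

S -> g | AH; A -> d; B -> AK; H -> g | AA | AB; K -> d | AA

Nullable: {K}; after ε-elimination: S -> g | dH; H -> g | dd | ddK; K -> d | dd.
No unit productions to eliminate.
TERM: introduce A -> d and substitute in every rule of length ≥2.
BIN: H -> AAK becomes H -> AB, B -> AK.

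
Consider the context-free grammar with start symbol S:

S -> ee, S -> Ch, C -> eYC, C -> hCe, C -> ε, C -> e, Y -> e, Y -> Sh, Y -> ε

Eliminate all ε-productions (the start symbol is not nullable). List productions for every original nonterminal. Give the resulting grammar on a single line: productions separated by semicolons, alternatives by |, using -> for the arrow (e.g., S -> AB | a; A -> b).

Nullable set: {C, Y}.
S -> Ch: C nullable, giving Ch | h.
Drop C -> ε.
C -> eYC: Y, C nullable, giving e | eC | eY | eYC.
C -> hCe: C nullable, giving hCe | he.
Drop Y -> ε.
Unchanged (no nullable symbols): S -> ee; C -> e; Y -> Sh; Y -> e.

S -> h | Ch | ee; C -> e | eC | eY | he | eYC | hCe; Y -> e | Sh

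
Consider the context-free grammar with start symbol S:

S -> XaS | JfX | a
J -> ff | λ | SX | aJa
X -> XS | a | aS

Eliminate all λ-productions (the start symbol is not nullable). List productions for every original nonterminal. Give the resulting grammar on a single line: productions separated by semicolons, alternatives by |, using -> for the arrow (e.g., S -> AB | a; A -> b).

Nullable set: {J}.
S -> JfX: J nullable, giving JfX | fX.
Drop J -> λ.
J -> aJa: J nullable, giving aJa | aa.
Unchanged (no nullable symbols): S -> XaS; S -> a; J -> SX; J -> ff; X -> XS; X -> a; X -> aS.

S -> a | fX | JfX | XaS; J -> SX | aa | ff | aJa; X -> a | XS | aS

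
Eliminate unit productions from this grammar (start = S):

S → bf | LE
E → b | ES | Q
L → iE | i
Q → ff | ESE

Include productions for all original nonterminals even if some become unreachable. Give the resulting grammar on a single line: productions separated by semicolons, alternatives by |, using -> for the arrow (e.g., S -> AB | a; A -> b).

S -> LE | bf; E -> b | ES | ff | ESE; L -> i | iE; Q -> ff | ESE

Unit productions: E->Q.
Unit pairs (A ⇒* B via units): (E,Q).
S: inherits non-unit rules of {S} → LE | bf.
E: inherits non-unit rules of {E, Q} → ES | ESE | b | ff.
L: inherits non-unit rules of {L} → i | iE.
Q: inherits non-unit rules of {Q} → ESE | ff.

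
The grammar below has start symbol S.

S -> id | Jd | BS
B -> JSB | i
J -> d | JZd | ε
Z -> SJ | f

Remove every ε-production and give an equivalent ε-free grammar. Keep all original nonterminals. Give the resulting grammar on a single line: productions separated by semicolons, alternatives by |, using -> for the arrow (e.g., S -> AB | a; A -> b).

S -> d | BS | Jd | id; B -> i | SB | JSB; J -> d | Zd | JZd; Z -> S | f | SJ

Nullable set: {J}.
S -> Jd: J nullable, giving Jd | d.
B -> JSB: J nullable, giving JSB | SB.
Drop J -> ε.
J -> JZd: J nullable, giving JZd | Zd.
Z -> SJ: J nullable, giving S | SJ.
Unchanged (no nullable symbols): S -> BS; S -> id; B -> i; J -> d; Z -> f.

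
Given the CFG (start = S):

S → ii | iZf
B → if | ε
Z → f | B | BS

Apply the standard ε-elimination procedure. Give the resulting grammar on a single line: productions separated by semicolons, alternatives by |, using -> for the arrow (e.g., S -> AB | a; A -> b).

S -> if | ii | iZf; B -> if; Z -> B | S | f | BS

Nullable set: {B, Z}.
S -> iZf: Z nullable, giving iZf | if.
Drop B -> ε.
Z -> B: B nullable, giving B.
Z -> BS: B nullable, giving BS | S.
Unchanged (no nullable symbols): S -> ii; B -> if; Z -> f.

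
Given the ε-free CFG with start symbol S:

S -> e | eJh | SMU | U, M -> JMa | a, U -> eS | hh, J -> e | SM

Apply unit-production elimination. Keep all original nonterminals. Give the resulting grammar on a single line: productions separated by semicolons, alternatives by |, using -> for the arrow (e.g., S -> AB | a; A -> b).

S -> e | eS | hh | SMU | eJh; J -> e | SM; M -> a | JMa; U -> eS | hh

Unit productions: S->U.
Unit pairs (A ⇒* B via units): (S,U).
S: inherits non-unit rules of {S, U} → SMU | e | eJh | eS | hh.
J: inherits non-unit rules of {J} → SM | e.
M: inherits non-unit rules of {M} → JMa | a.
U: inherits non-unit rules of {U} → eS | hh.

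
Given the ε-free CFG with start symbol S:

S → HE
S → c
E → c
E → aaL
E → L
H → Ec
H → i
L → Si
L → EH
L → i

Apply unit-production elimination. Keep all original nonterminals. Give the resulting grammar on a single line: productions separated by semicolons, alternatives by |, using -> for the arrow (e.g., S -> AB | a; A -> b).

Unit productions: E->L.
Unit pairs (A ⇒* B via units): (E,L).
S: inherits non-unit rules of {S} → HE | c.
E: inherits non-unit rules of {E, L} → EH | Si | aaL | c | i.
H: inherits non-unit rules of {H} → Ec | i.
L: inherits non-unit rules of {L} → EH | Si | i.

S -> c | HE; E -> c | i | EH | Si | aaL; H -> i | Ec; L -> i | EH | Si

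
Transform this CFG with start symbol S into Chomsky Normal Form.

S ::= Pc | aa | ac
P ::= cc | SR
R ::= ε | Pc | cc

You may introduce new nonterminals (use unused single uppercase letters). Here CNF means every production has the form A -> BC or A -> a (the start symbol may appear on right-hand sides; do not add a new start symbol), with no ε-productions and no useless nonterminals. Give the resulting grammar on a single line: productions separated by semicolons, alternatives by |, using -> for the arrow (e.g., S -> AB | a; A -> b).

Nullable: {R}; after ε-elimination: S -> Pc | aa | ac; P -> S | SR | cc; R -> Pc | cc.
After unit-elimination: S -> Pc | aa | ac; P -> Pc | SR | aa | ac | cc; R -> Pc | cc.
TERM: introduce B -> a, A -> c and substitute in every rule of length ≥2.

S -> BA | BB | PA; A -> c; B -> a; P -> AA | BA | BB | PA | SR; R -> AA | PA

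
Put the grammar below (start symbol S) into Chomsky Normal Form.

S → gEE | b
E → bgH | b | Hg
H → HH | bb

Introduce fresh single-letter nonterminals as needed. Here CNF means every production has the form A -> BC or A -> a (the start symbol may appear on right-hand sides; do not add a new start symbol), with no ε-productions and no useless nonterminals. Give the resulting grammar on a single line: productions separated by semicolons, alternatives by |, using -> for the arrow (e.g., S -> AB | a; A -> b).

No ε-productions.
No unit productions to eliminate.
TERM: introduce B -> b, A -> g and substitute in every rule of length ≥2.
BIN: E -> BAH becomes E -> BC, C -> AH; S -> AEE becomes S -> AD, D -> EE.

S -> b | AD; A -> g; B -> b; C -> AH; D -> EE; E -> b | BC | HA; H -> BB | HH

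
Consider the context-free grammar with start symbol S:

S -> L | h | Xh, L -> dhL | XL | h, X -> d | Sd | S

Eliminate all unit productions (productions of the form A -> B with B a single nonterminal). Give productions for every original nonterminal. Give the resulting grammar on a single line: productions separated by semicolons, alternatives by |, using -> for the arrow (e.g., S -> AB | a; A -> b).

Unit productions: S->L, X->S.
Unit pairs (A ⇒* B via units): (S,L), (X,L), (X,S).
S: inherits non-unit rules of {L, S} → XL | Xh | dhL | h.
L: inherits non-unit rules of {L} → XL | dhL | h.
X: inherits non-unit rules of {L, S, X} → Sd | XL | Xh | d | dhL | h.

S -> h | XL | Xh | dhL; L -> h | XL | dhL; X -> d | h | Sd | XL | Xh | dhL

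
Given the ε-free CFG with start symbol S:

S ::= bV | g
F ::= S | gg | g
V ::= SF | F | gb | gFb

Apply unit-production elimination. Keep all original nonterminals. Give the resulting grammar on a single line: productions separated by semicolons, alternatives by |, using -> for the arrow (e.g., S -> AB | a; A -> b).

Unit productions: F->S, V->F.
Unit pairs (A ⇒* B via units): (F,S), (V,F), (V,S).
S: inherits non-unit rules of {S} → bV | g.
F: inherits non-unit rules of {F, S} → bV | g | gg.
V: inherits non-unit rules of {F, S, V} → SF | bV | g | gFb | gb | gg.

S -> g | bV; F -> g | bV | gg; V -> g | SF | bV | gb | gg | gFb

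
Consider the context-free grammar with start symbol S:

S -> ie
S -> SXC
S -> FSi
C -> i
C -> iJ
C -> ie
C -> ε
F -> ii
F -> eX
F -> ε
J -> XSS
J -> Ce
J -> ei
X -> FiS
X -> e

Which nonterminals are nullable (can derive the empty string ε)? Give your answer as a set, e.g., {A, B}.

Directly nullable (have an ε-rule): {C, F}.
Not nullable: J, S, X — each has a terminal in every rule's right-hand side or depends on a non-nullable symbol.

{C, F}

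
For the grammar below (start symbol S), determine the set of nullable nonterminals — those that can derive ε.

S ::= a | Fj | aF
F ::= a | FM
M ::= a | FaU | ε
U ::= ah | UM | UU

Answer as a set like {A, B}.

Directly nullable (have an ε-rule): {M}.
Not nullable: F, S, U — each has a terminal in every rule's right-hand side or depends on a non-nullable symbol.

{M}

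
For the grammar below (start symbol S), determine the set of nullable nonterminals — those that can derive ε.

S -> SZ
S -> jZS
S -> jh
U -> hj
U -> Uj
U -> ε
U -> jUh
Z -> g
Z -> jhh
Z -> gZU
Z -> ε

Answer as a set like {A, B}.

Directly nullable (have an ε-rule): {U, Z}.
Not nullable: S — each has a terminal in every rule's right-hand side or depends on a non-nullable symbol.

{U, Z}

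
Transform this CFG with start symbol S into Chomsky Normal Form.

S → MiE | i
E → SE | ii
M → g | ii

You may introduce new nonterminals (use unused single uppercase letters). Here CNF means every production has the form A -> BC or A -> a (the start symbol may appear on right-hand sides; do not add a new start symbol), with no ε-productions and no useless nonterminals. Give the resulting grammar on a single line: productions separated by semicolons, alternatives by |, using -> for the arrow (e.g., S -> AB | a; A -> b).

No ε-productions.
No unit productions to eliminate.
TERM: introduce A -> i and substitute in every rule of length ≥2.
BIN: S -> MAE becomes S -> MB, B -> AE.

S -> i | MB; A -> i; B -> AE; E -> AA | SE; M -> g | AA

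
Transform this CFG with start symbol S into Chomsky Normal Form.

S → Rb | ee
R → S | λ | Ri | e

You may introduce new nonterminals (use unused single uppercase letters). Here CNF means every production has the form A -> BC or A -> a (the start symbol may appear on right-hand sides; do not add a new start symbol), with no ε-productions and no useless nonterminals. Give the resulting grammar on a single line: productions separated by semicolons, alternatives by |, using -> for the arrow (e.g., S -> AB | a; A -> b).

S -> b | CC | RA; A -> b; B -> i; C -> e; R -> b | e | i | CC | RA | RB

Nullable: {R}; after ε-elimination: S -> b | Rb | ee; R -> S | e | i | Ri.
After unit-elimination: S -> b | Rb | ee; R -> b | e | i | Rb | Ri | ee.
TERM: introduce A -> b, C -> e, B -> i and substitute in every rule of length ≥2.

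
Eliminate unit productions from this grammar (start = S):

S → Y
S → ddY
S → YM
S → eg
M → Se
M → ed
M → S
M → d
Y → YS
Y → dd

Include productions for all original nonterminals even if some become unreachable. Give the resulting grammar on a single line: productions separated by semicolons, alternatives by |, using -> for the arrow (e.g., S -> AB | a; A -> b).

S -> YM | YS | dd | eg | ddY; M -> d | Se | YM | YS | dd | ed | eg | ddY; Y -> YS | dd

Unit productions: M->S, S->Y.
Unit pairs (A ⇒* B via units): (M,S), (M,Y), (S,Y).
S: inherits non-unit rules of {S, Y} → YM | YS | dd | ddY | eg.
M: inherits non-unit rules of {M, S, Y} → Se | YM | YS | d | dd | ddY | ed | eg.
Y: inherits non-unit rules of {Y} → YS | dd.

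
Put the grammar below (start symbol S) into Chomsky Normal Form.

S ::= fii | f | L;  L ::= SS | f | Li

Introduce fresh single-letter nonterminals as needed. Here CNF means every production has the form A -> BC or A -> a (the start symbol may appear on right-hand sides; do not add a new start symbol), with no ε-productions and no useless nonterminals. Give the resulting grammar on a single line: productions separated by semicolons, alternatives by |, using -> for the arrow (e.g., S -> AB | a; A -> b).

S -> f | BC | LA | SS; A -> i; B -> f; C -> AA; L -> f | LA | SS

No ε-productions.
After unit-elimination: S -> f | Li | SS | fii; L -> f | Li | SS.
TERM: introduce B -> f, A -> i and substitute in every rule of length ≥2.
BIN: S -> BAA becomes S -> BC, C -> AA.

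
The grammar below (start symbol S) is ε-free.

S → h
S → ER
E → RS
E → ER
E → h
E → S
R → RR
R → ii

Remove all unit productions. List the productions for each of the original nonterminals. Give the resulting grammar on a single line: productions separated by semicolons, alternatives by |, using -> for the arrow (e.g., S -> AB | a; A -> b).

S -> h | ER; E -> h | ER | RS; R -> RR | ii

Unit productions: E->S.
Unit pairs (A ⇒* B via units): (E,S).
S: inherits non-unit rules of {S} → ER | h.
E: inherits non-unit rules of {E, S} → ER | RS | h.
R: inherits non-unit rules of {R} → RR | ii.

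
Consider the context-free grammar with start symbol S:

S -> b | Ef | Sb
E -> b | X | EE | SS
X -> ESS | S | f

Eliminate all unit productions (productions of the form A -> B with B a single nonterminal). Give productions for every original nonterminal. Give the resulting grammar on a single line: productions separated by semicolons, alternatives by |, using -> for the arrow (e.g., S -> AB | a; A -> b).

Unit productions: E->X, X->S.
Unit pairs (A ⇒* B via units): (E,S), (E,X), (X,S).
S: inherits non-unit rules of {S} → Ef | Sb | b.
E: inherits non-unit rules of {E, S, X} → EE | ESS | Ef | SS | Sb | b | f.
X: inherits non-unit rules of {S, X} → ESS | Ef | Sb | b | f.

S -> b | Ef | Sb; E -> b | f | EE | Ef | SS | Sb | ESS; X -> b | f | Ef | Sb | ESS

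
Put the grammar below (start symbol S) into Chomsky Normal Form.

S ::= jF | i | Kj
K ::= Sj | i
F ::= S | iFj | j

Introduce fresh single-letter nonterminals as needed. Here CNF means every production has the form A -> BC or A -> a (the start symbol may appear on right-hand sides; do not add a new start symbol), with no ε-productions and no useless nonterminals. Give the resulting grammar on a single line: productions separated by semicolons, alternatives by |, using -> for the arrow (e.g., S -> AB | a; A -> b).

S -> i | AF | KA; A -> j; B -> i; C -> FA; F -> i | j | AF | BC | KA; K -> i | SA

No ε-productions.
After unit-elimination: S -> i | Kj | jF; F -> i | j | Kj | jF | iFj; K -> i | Sj.
TERM: introduce B -> i, A -> j and substitute in every rule of length ≥2.
BIN: F -> BFA becomes F -> BC, C -> FA.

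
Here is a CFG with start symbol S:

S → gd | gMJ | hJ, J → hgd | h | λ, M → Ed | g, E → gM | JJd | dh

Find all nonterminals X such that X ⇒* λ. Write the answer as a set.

{J}

Directly nullable (have an ε-rule): {J}.
Not nullable: E, M, S — each has a terminal in every rule's right-hand side or depends on a non-nullable symbol.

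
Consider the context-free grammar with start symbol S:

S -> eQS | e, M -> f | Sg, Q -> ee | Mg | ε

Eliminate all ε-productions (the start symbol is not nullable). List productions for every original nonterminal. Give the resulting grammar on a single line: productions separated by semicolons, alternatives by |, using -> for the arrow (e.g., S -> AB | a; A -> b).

S -> e | eS | eQS; M -> f | Sg; Q -> Mg | ee

Nullable set: {Q}.
S -> eQS: Q nullable, giving eQS | eS.
Drop Q -> ε.
Unchanged (no nullable symbols): S -> e; M -> Sg; M -> f; Q -> Mg; Q -> ee.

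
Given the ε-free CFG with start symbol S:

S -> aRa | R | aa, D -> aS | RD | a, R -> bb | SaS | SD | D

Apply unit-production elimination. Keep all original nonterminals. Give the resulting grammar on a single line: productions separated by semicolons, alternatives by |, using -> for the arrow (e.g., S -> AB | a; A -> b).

S -> a | RD | SD | aS | aa | bb | SaS | aRa; D -> a | RD | aS; R -> a | RD | SD | aS | bb | SaS

Unit productions: R->D, S->R.
Unit pairs (A ⇒* B via units): (R,D), (S,D), (S,R).
S: inherits non-unit rules of {D, R, S} → RD | SD | SaS | a | aRa | aS | aa | bb.
D: inherits non-unit rules of {D} → RD | a | aS.
R: inherits non-unit rules of {D, R} → RD | SD | SaS | a | aS | bb.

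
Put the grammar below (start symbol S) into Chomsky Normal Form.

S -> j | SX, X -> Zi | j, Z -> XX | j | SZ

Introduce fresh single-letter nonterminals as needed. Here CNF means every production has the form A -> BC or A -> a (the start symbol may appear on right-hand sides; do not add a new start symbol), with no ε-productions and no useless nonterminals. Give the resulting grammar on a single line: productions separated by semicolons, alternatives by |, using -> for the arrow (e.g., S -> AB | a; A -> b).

S -> j | SX; A -> i; X -> j | ZA; Z -> j | SZ | XX

No ε-productions.
No unit productions to eliminate.
TERM: introduce A -> i and substitute in every rule of length ≥2.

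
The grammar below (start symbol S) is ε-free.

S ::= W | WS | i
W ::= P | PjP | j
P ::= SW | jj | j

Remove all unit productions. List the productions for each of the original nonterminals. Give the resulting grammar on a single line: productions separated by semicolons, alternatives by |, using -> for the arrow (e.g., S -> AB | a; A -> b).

Unit productions: S->W, W->P.
Unit pairs (A ⇒* B via units): (S,P), (S,W), (W,P).
S: inherits non-unit rules of {P, S, W} → PjP | SW | WS | i | j | jj.
P: inherits non-unit rules of {P} → SW | j | jj.
W: inherits non-unit rules of {P, W} → PjP | SW | j | jj.

S -> i | j | SW | WS | jj | PjP; P -> j | SW | jj; W -> j | SW | jj | PjP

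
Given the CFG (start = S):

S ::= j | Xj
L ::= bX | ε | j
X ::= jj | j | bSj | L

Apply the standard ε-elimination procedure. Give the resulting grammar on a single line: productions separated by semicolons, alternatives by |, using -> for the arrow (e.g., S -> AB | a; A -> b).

S -> j | Xj; L -> b | j | bX; X -> L | j | jj | bSj

Nullable set: {L, X}.
S -> Xj: X nullable, giving Xj | j.
Drop L -> ε.
L -> bX: X nullable, giving b | bX.
X -> L: L nullable, giving L.
Unchanged (no nullable symbols): S -> j; L -> j; X -> bSj; X -> j; X -> jj.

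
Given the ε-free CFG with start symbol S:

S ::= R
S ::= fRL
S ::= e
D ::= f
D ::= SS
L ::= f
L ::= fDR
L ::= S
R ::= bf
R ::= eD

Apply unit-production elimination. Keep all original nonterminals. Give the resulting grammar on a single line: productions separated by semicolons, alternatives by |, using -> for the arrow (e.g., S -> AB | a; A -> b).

S -> e | bf | eD | fRL; D -> f | SS; L -> e | f | bf | eD | fDR | fRL; R -> bf | eD

Unit productions: L->S, S->R.
Unit pairs (A ⇒* B via units): (L,R), (L,S), (S,R).
S: inherits non-unit rules of {R, S} → bf | e | eD | fRL.
D: inherits non-unit rules of {D} → SS | f.
L: inherits non-unit rules of {L, R, S} → bf | e | eD | f | fDR | fRL.
R: inherits non-unit rules of {R} → bf | eD.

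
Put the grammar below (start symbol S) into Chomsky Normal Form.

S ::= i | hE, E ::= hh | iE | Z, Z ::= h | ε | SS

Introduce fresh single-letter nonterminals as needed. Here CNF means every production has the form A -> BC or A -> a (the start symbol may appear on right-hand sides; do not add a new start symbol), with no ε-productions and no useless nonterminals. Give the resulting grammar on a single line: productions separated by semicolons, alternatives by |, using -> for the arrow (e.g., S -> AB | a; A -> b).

Nullable: {E, Z}; after ε-elimination: S -> h | i | hE; E -> Z | i | hh | iE; Z -> h | SS.
After unit-elimination: S -> h | i | hE; E -> h | i | SS | hh | iE; Z -> h | SS.
TERM: introduce A -> h, B -> i and substitute in every rule of length ≥2.
Drop unreachable/unproductive: Z.

S -> h | i | AE; A -> h; B -> i; E -> h | i | AA | BE | SS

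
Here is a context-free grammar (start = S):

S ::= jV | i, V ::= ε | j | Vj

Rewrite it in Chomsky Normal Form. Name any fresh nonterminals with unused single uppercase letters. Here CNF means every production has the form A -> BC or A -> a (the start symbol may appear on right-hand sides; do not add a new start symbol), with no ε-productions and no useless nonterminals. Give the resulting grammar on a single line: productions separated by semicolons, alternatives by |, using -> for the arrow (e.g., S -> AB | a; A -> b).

Nullable: {V}; after ε-elimination: S -> i | j | jV; V -> j | Vj.
No unit productions to eliminate.
TERM: introduce A -> j and substitute in every rule of length ≥2.

S -> i | j | AV; A -> j; V -> j | VA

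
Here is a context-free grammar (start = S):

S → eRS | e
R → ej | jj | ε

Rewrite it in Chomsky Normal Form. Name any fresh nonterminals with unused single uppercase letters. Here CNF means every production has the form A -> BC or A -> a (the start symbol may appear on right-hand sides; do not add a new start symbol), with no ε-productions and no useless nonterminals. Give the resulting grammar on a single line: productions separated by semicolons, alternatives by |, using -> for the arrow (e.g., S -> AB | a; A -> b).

S -> e | AC | AS; A -> e; B -> j; C -> RS; R -> AB | BB

Nullable: {R}; after ε-elimination: S -> e | eS | eRS; R -> ej | jj.
No unit productions to eliminate.
TERM: introduce A -> e, B -> j and substitute in every rule of length ≥2.
BIN: S -> ARS becomes S -> AC, C -> RS.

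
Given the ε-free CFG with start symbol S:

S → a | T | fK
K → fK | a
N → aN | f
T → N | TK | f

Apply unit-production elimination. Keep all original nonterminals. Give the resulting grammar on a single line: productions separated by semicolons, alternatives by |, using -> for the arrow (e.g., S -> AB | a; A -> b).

S -> a | f | TK | aN | fK; K -> a | fK; N -> f | aN; T -> f | TK | aN

Unit productions: S->T, T->N.
Unit pairs (A ⇒* B via units): (S,N), (S,T), (T,N).
S: inherits non-unit rules of {N, S, T} → TK | a | aN | f | fK.
K: inherits non-unit rules of {K} → a | fK.
N: inherits non-unit rules of {N} → aN | f.
T: inherits non-unit rules of {N, T} → TK | aN | f.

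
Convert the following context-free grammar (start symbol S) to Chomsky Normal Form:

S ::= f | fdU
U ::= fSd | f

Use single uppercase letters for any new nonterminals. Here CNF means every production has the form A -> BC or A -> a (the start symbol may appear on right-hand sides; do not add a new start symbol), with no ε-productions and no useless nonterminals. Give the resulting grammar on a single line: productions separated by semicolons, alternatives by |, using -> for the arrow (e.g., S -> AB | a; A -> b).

S -> f | AC; A -> f; B -> d; C -> BU; D -> SB; U -> f | AD

No ε-productions.
No unit productions to eliminate.
TERM: introduce B -> d, A -> f and substitute in every rule of length ≥2.
BIN: S -> ABU becomes S -> AC, C -> BU; U -> ASB becomes U -> AD, D -> SB.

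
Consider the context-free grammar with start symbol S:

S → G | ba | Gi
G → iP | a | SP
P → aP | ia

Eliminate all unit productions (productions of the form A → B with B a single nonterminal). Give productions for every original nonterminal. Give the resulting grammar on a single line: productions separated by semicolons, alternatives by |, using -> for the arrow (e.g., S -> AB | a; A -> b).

S -> a | Gi | SP | ba | iP; G -> a | SP | iP; P -> aP | ia

Unit productions: S->G.
Unit pairs (A ⇒* B via units): (S,G).
S: inherits non-unit rules of {G, S} → Gi | SP | a | ba | iP.
G: inherits non-unit rules of {G} → SP | a | iP.
P: inherits non-unit rules of {P} → aP | ia.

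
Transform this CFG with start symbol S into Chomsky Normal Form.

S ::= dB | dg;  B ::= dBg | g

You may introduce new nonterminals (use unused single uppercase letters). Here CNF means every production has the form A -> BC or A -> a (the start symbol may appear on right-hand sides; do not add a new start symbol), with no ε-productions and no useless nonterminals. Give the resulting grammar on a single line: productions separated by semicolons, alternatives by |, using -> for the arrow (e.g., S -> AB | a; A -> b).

S -> AB | AC; A -> d; B -> g | AD; C -> g; D -> BC

No ε-productions.
No unit productions to eliminate.
TERM: introduce A -> d, C -> g and substitute in every rule of length ≥2.
BIN: B -> ABC becomes B -> AD, D -> BC.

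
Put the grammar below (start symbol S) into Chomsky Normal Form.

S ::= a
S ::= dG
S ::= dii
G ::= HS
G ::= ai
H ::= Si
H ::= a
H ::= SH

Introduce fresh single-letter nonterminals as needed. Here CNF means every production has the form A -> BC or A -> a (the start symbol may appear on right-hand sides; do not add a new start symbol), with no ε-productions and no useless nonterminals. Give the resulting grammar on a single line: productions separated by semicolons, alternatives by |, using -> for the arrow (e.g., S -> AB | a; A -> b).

S -> a | CD | CG; A -> a; B -> i; C -> d; D -> BB; G -> AB | HS; H -> a | SB | SH

No ε-productions.
No unit productions to eliminate.
TERM: introduce A -> a, C -> d, B -> i and substitute in every rule of length ≥2.
BIN: S -> CBB becomes S -> CD, D -> BB.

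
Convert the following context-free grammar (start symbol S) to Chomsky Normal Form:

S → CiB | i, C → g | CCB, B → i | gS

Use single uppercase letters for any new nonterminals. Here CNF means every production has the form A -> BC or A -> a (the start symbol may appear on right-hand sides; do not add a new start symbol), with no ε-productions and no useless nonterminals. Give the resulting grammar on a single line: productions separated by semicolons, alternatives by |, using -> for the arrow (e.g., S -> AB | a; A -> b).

S -> i | CF; A -> g; B -> i | AS; C -> g | CE; D -> i; E -> CB; F -> DB

No ε-productions.
No unit productions to eliminate.
TERM: introduce A -> g, D -> i and substitute in every rule of length ≥2.
BIN: C -> CCB becomes C -> CE, E -> CB; S -> CDB becomes S -> CF, F -> DB.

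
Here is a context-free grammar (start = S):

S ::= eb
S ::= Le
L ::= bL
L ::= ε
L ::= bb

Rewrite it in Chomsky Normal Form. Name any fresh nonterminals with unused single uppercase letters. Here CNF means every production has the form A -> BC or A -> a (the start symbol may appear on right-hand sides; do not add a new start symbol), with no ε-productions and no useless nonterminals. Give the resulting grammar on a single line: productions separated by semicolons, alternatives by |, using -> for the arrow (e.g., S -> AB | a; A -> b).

Nullable: {L}; after ε-elimination: S -> e | Le | eb; L -> b | bL | bb.
No unit productions to eliminate.
TERM: introduce A -> b, B -> e and substitute in every rule of length ≥2.

S -> e | BA | LB; A -> b; B -> e; L -> b | AA | AL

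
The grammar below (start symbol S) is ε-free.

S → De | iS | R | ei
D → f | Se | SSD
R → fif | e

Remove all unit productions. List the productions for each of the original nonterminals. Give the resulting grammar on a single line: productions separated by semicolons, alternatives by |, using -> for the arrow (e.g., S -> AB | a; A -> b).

Unit productions: S->R.
Unit pairs (A ⇒* B via units): (S,R).
S: inherits non-unit rules of {R, S} → De | e | ei | fif | iS.
D: inherits non-unit rules of {D} → SSD | Se | f.
R: inherits non-unit rules of {R} → e | fif.

S -> e | De | ei | iS | fif; D -> f | Se | SSD; R -> e | fif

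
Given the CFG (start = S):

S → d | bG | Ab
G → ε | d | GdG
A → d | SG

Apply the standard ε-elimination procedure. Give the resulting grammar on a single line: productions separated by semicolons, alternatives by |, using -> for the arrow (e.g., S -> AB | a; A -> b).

S -> b | d | Ab | bG; A -> S | d | SG; G -> d | Gd | dG | GdG

Nullable set: {G}.
S -> bG: G nullable, giving b | bG.
A -> SG: G nullable, giving S | SG.
Drop G -> ε.
G -> GdG: G, G nullable, giving Gd | GdG | d | dG.
Unchanged (no nullable symbols): S -> Ab; S -> d; A -> d; G -> d.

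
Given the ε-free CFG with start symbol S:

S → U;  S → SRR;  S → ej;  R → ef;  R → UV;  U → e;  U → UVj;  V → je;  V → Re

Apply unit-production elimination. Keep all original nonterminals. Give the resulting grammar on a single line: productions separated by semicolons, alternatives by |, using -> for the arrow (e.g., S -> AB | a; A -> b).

S -> e | ej | SRR | UVj; R -> UV | ef; U -> e | UVj; V -> Re | je

Unit productions: S->U.
Unit pairs (A ⇒* B via units): (S,U).
S: inherits non-unit rules of {S, U} → SRR | UVj | e | ej.
R: inherits non-unit rules of {R} → UV | ef.
U: inherits non-unit rules of {U} → UVj | e.
V: inherits non-unit rules of {V} → Re | je.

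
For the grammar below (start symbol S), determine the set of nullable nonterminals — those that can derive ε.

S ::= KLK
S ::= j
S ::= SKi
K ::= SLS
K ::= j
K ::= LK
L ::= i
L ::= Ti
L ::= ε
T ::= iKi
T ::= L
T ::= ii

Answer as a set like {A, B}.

Directly nullable (have an ε-rule): {L}.
T is nullable via T -> L (every symbol on the right is already known nullable).
Not nullable: K, S — each has a terminal in every rule's right-hand side or depends on a non-nullable symbol.

{L, T}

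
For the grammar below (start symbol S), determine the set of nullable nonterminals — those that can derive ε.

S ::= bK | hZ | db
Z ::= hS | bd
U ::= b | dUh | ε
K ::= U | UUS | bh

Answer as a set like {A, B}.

{K, U}

Directly nullable (have an ε-rule): {U}.
K is nullable via K -> U (every symbol on the right is already known nullable).
Not nullable: S, Z — each has a terminal in every rule's right-hand side or depends on a non-nullable symbol.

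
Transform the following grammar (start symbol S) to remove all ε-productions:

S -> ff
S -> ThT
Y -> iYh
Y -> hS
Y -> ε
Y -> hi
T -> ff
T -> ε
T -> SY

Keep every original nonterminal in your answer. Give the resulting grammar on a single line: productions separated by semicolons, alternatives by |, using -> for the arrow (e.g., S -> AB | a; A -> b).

S -> h | Th | ff | hT | ThT; T -> S | SY | ff; Y -> hS | hi | ih | iYh

Nullable set: {T, Y}.
S -> ThT: T, T nullable, giving Th | ThT | h | hT.
Drop T -> ε.
T -> SY: Y nullable, giving S | SY.
Drop Y -> ε.
Y -> iYh: Y nullable, giving iYh | ih.
Unchanged (no nullable symbols): S -> ff; T -> ff; Y -> hS; Y -> hi.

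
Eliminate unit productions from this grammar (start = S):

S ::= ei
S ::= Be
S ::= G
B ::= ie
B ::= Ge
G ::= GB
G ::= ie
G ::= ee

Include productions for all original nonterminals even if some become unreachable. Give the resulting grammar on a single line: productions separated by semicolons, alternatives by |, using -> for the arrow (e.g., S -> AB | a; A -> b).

Unit productions: S->G.
Unit pairs (A ⇒* B via units): (S,G).
S: inherits non-unit rules of {G, S} → Be | GB | ee | ei | ie.
B: inherits non-unit rules of {B} → Ge | ie.
G: inherits non-unit rules of {G} → GB | ee | ie.

S -> Be | GB | ee | ei | ie; B -> Ge | ie; G -> GB | ee | ie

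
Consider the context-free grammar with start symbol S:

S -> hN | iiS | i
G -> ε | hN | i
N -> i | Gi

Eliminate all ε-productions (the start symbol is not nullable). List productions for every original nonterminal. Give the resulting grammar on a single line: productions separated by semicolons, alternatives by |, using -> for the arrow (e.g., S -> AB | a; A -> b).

S -> i | hN | iiS; G -> i | hN; N -> i | Gi

Nullable set: {G}.
Drop G -> ε.
N -> Gi: G nullable, giving Gi | i.
Unchanged (no nullable symbols): S -> hN; S -> i; S -> iiS; G -> hN; G -> i; N -> i.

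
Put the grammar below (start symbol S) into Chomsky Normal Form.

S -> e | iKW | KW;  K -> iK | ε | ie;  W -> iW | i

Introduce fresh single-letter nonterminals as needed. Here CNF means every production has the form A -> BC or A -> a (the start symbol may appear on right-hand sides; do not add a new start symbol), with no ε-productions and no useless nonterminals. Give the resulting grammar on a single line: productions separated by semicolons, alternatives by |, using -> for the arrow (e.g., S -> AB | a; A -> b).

S -> e | i | AC | AW | KW; A -> i; B -> e; C -> KW; K -> i | AB | AK; W -> i | AW

Nullable: {K}; after ε-elimination: S -> W | e | KW | iW | iKW; K -> i | iK | ie; W -> i | iW.
After unit-elimination: S -> e | i | KW | iW | iKW; K -> i | iK | ie; W -> i | iW.
TERM: introduce B -> e, A -> i and substitute in every rule of length ≥2.
BIN: S -> AKW becomes S -> AC, C -> KW.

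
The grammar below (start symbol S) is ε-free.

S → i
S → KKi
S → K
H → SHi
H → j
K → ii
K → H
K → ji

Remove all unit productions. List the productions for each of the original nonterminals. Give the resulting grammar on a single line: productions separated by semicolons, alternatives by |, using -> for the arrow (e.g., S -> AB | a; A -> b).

Unit productions: K->H, S->K.
Unit pairs (A ⇒* B via units): (K,H), (S,H), (S,K).
S: inherits non-unit rules of {H, K, S} → KKi | SHi | i | ii | j | ji.
H: inherits non-unit rules of {H} → SHi | j.
K: inherits non-unit rules of {H, K} → SHi | ii | j | ji.

S -> i | j | ii | ji | KKi | SHi; H -> j | SHi; K -> j | ii | ji | SHi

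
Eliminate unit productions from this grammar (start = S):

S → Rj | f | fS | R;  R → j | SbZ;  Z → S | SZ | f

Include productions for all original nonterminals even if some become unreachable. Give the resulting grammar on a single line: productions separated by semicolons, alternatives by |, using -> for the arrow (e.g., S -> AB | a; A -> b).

S -> f | j | Rj | fS | SbZ; R -> j | SbZ; Z -> f | j | Rj | SZ | fS | SbZ

Unit productions: S->R, Z->S.
Unit pairs (A ⇒* B via units): (S,R), (Z,R), (Z,S).
S: inherits non-unit rules of {R, S} → Rj | SbZ | f | fS | j.
R: inherits non-unit rules of {R} → SbZ | j.
Z: inherits non-unit rules of {R, S, Z} → Rj | SZ | SbZ | f | fS | j.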